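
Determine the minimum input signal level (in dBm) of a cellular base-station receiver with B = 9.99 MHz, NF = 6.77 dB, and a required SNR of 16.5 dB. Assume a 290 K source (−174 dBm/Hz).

−80.7 dBm

Sensitivity = −174 + 10 log₁₀(B) + NF + SNR_min
= −174 + 70 + 6.77 + 16.5
= −80.73 dBm → −80.7 dBm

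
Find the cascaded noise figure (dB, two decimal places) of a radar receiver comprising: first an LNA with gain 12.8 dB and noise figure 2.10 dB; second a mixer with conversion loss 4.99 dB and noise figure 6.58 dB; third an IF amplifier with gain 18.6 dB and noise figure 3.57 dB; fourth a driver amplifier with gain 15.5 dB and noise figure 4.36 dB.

3.06 dB

Convert to linear (a loss of L dB is a gain of −L dB): F_i = 10^(NF_i/10), G_i = 10^(G_i,dB/10)
  Stage 1: F_1 = 10^(2.10/10) = 1.622, G_1 = 10^(12.8/10) = 19.05
  Stage 2: F_2 = 10^(6.58/10) = 4.550, G_2 = 10^(−4.99/10) = 0.3170
  Stage 3: F_3 = 10^(3.57/10) = 2.275, G_3 = 10^(18.6/10) = 72.44
  Stage 4: F_4 = 10^(4.36/10) = 2.729, G_4 = 10^(15.5/10) = 35.48
Friis cascade:
  F = 1.622 + (4.550 − 1)/19.05 + (2.275 − 1)/6.039 + (2.729 − 1)/437.5 = 2.023
NF = 10 log₁₀(2.023) = 3.06 dB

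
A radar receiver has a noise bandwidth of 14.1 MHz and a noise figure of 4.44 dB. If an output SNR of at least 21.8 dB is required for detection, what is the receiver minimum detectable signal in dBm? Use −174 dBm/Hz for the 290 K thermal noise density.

−76.3 dBm

Sensitivity = −174 + 10 log₁₀(B) + NF + SNR_min
= −174 + 71.49 + 4.44 + 21.8
= −76.27 dBm → −76.3 dBm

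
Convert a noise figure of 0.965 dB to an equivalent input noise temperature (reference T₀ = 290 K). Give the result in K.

F = 10^(0.965/10) = 1.24882
T_e = (F − 1)·T₀ = (1.24882 − 1) × 290 = 72.2 K

72.2 K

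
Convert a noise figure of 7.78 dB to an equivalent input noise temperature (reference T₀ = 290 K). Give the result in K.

1449 K

F = 10^(7.78/10) = 5.99791
T_e = (F − 1)·T₀ = (5.99791 − 1) × 290 = 1449 K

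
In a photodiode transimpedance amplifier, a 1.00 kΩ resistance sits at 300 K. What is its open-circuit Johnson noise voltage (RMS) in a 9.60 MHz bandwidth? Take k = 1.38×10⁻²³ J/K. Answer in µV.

V_n = √(4kTRB)
4kTRB = 4 × 1.38×10⁻²³ × 300 × 1.00×10³ × 9.60×10⁶ = 1.59×10⁻¹⁰ V²
V_n = √(1.59×10⁻¹⁰) = 1.26×10⁻⁵ V = 12.6 µV

12.6 µV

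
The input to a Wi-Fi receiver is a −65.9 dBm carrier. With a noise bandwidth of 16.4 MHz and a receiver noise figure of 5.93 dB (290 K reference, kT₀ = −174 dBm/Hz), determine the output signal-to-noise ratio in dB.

30.0 dB

Noise floor: N = −174 + 10 log₁₀(B) + NF
10 log₁₀(1.64×10⁷) = 72.15 dB
N = −174 + 72.15 + 5.93 = −95.92 dBm
SNR = P_sig − N = −65.9 − (−95.92) = 30.02 dB → 30.0 dB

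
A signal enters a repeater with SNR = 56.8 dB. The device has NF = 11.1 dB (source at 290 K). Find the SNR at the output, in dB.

45.7 dB

By definition F = SNR_in/SNR_out, so in dB: SNR_out = SNR_in − NF
SNR_out = 56.8 − 11.1 = 45.7 dB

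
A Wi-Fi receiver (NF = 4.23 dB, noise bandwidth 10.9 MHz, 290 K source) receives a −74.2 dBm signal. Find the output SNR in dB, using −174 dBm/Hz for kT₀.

25.2 dB

Noise floor: N = −174 + 10 log₁₀(B) + NF
10 log₁₀(1.09×10⁷) = 70.37 dB
N = −174 + 70.37 + 4.23 = −99.40 dBm
SNR = P_sig − N = −74.2 − (−99.40) = 25.20 dB → 25.2 dB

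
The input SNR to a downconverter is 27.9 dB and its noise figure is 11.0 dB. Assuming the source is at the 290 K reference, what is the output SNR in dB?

16.9 dB

By definition F = SNR_in/SNR_out, so in dB: SNR_out = SNR_in − NF
SNR_out = 27.9 − 11.0 = 16.9 dB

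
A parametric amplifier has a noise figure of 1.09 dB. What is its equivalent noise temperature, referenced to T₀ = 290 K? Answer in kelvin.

F = 10^(1.09/10) = 1.28529
T_e = (F − 1)·T₀ = (1.28529 − 1) × 290 = 82.7 K

82.7 K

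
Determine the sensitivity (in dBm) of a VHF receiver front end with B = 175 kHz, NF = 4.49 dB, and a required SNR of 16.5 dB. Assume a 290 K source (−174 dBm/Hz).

Sensitivity = −174 + 10 log₁₀(B) + NF + SNR_min
= −174 + 52.43 + 4.49 + 16.5
= −100.58 dBm → −100.6 dBm

−100.6 dBm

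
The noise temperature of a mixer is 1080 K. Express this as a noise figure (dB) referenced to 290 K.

6.74 dB

F = 1 + T_e/T₀ = 1 + 1080/290 = 4.72414
NF = 10 log₁₀(4.72414) = 6.74 dB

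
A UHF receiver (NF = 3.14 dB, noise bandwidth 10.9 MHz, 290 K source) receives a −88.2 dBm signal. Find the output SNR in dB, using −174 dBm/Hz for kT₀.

Noise floor: N = −174 + 10 log₁₀(B) + NF
10 log₁₀(1.09×10⁷) = 70.37 dB
N = −174 + 70.37 + 3.14 = −100.49 dBm
SNR = P_sig − N = −88.2 − (−100.49) = 12.29 dB → 12.3 dB

12.3 dB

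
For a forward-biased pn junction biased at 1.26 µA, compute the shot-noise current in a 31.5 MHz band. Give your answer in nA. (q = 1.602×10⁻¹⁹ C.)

I_n = √(2qI·B)
2qI·B = 2 × 1.602×10⁻¹⁹ × 1.26×10⁻⁶ × 3.15×10⁷ = 1.27×10⁻¹⁷ A²
I_n = √(1.27×10⁻¹⁷) = 3.57×10⁻⁹ A = 3.57 nA

3.57 nA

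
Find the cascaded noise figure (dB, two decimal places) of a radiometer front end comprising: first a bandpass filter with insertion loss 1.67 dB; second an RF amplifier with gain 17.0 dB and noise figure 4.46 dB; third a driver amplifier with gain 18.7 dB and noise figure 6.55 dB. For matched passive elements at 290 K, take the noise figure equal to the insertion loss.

Convert to linear (a loss of L dB is a gain of −L dB): F_i = 10^(NF_i/10), G_i = 10^(G_i,dB/10)
  Stage 1: F_1 = 10^(1.67/10) = 1.469, G_1 = 10^(−1.67/10) = 0.6808
  Stage 2: F_2 = 10^(4.46/10) = 2.793, G_2 = 10^(17.0/10) = 50.12
  Stage 3: F_3 = 10^(6.55/10) = 4.519, G_3 = 10^(18.7/10) = 74.13
Friis cascade:
  F = 1.469 + (2.793 − 1)/0.6808 + (4.519 − 1)/34.12 = 4.205
NF = 10 log₁₀(4.205) = 6.24 dB

6.24 dB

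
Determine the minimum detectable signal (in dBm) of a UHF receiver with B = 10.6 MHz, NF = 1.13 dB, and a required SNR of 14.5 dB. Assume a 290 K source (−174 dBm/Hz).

−88.1 dBm

Sensitivity = −174 + 10 log₁₀(B) + NF + SNR_min
= −174 + 70.25 + 1.13 + 14.5
= −88.12 dBm → −88.1 dBm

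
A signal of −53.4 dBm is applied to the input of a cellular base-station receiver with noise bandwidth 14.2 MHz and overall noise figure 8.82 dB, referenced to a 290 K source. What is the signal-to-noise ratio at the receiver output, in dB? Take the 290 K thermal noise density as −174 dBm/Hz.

Noise floor: N = −174 + 10 log₁₀(B) + NF
10 log₁₀(1.42×10⁷) = 71.52 dB
N = −174 + 71.52 + 8.82 = −93.66 dBm
SNR = P_sig − N = −53.4 − (−93.66) = 40.26 dB → 40.3 dB

40.3 dB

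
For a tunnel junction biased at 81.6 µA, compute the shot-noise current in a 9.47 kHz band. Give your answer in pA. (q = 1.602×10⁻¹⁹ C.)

498 pA

I_n = √(2qI·B)
2qI·B = 2 × 1.602×10⁻¹⁹ × 8.16×10⁻⁵ × 9.47×10³ = 2.48×10⁻¹⁹ A²
I_n = √(2.48×10⁻¹⁹) = 4.98×10⁻¹⁰ A = 498 pA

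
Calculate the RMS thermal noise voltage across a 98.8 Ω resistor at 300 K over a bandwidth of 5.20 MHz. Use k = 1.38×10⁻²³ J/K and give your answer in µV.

2.92 µV

V_n = √(4kTRB)
4kTRB = 4 × 1.38×10⁻²³ × 300 × 9.88×10¹ × 5.20×10⁶ = 8.51×10⁻¹² V²
V_n = √(8.51×10⁻¹²) = 2.92×10⁻⁶ V = 2.92 µV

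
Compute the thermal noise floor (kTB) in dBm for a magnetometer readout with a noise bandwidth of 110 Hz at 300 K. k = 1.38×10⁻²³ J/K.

P_n = kTB = 1.38×10⁻²³ × 300 × 1.10×10² = 4.55×10⁻¹⁹ W
In dBm: 10 log₁₀(4.55×10⁻¹⁹ / 10⁻³) = −153.4 dBm

−153.4 dBm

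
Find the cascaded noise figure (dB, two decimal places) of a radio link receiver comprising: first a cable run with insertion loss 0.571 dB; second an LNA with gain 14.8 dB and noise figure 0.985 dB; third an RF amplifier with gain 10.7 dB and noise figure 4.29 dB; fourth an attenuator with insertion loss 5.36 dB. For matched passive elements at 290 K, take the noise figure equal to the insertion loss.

1.77 dB

Convert to linear (a loss of L dB is a gain of −L dB): F_i = 10^(NF_i/10), G_i = 10^(G_i,dB/10)
  Stage 1: F_1 = 10^(0.571/10) = 1.141, G_1 = 10^(−0.571/10) = 0.8768
  Stage 2: F_2 = 10^(0.985/10) = 1.255, G_2 = 10^(14.8/10) = 30.20
  Stage 3: F_3 = 10^(4.29/10) = 2.685, G_3 = 10^(10.7/10) = 11.75
  Stage 4: F_4 = 10^(5.36/10) = 3.436, G_4 = 10^(−5.36/10) = 0.2911
Friis cascade:
  F = 1.141 + (1.255 − 1)/0.8768 + (2.685 − 1)/26.48 + (3.436 − 1)/311.1 = 1.502
NF = 10 log₁₀(1.502) = 1.77 dB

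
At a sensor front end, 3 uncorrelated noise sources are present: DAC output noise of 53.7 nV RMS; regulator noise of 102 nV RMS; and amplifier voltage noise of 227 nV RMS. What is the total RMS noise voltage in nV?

Uncorrelated sources add in power (mean-square): V_tot = √(ΣV_i²)
V_tot = √[(5.37×10⁻⁸)² + (1.02×10⁻⁷)² + (2.27×10⁻⁷)²] = 2.55×10⁻⁷ V = 255 nV

255 nV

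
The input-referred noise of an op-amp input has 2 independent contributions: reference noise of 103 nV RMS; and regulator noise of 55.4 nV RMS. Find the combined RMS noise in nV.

117 nV

Uncorrelated sources add in power (mean-square): V_tot = √(ΣV_i²)
V_tot = √[(1.03×10⁻⁷)² + (5.54×10⁻⁸)²] = 1.17×10⁻⁷ V = 117 nV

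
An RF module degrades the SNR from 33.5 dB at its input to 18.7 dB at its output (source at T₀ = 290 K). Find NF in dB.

NF (dB) = SNR_in(dB) − SNR_out(dB) when the source is at T₀
NF = 33.5 − 18.7 = 14.8 dB

14.8 dB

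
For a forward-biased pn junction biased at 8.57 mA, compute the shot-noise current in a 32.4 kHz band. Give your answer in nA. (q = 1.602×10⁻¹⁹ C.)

9.43 nA

I_n = √(2qI·B)
2qI·B = 2 × 1.602×10⁻¹⁹ × 8.57×10⁻³ × 3.24×10⁴ = 8.90×10⁻¹⁷ A²
I_n = √(8.90×10⁻¹⁷) = 9.43×10⁻⁹ A = 9.43 nA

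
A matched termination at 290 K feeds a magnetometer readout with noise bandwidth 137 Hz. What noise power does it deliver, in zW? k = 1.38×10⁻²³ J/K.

P_n = kTB = 1.38×10⁻²³ × 290 × 1.37×10² = 5.48×10⁻¹⁹ W = 548 zW

548 zW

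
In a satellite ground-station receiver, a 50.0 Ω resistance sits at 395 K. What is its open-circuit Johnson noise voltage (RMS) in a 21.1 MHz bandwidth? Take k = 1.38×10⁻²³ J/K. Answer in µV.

V_n = √(4kTRB)
4kTRB = 4 × 1.38×10⁻²³ × 395 × 5.00×10¹ × 2.11×10⁷ = 2.30×10⁻¹¹ V²
V_n = √(2.30×10⁻¹¹) = 4.80×10⁻⁶ V = 4.80 µV

4.80 µV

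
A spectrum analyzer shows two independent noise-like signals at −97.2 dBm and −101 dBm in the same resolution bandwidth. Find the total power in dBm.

−95.7 dBm

Convert to linear, add, convert back:
P₁ = 1.91×10⁻¹³ W, P₂ = 7.94×10⁻¹⁴ W
P_tot = 2.70×10⁻¹³ W → 10 log₁₀(P_tot / 10⁻³) = −95.7 dBm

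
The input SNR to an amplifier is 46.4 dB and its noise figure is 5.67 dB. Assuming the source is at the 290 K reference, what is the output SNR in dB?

By definition F = SNR_in/SNR_out, so in dB: SNR_out = SNR_in − NF
SNR_out = 46.4 − 5.67 = 40.73 dB

40.73 dB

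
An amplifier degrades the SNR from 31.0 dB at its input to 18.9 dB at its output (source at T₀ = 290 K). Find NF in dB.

NF (dB) = SNR_in(dB) − SNR_out(dB) when the source is at T₀
NF = 31.0 − 18.9 = 12.1 dB

12.1 dB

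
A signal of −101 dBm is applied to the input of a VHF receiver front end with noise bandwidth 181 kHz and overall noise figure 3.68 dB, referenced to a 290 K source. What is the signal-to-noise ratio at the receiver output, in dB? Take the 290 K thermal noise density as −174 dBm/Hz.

Noise floor: N = −174 + 10 log₁₀(B) + NF
10 log₁₀(1.81×10⁵) = 52.58 dB
N = −174 + 52.58 + 3.68 = −117.74 dBm
SNR = P_sig − N = −101 − (−117.74) = 16.74 dB → 16.7 dB

16.7 dB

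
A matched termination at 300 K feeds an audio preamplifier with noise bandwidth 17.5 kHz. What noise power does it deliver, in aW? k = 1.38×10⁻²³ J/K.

P_n = kTB = 1.38×10⁻²³ × 300 × 1.75×10⁴ = 7.24×10⁻¹⁷ W = 72.4 aW

72.4 aW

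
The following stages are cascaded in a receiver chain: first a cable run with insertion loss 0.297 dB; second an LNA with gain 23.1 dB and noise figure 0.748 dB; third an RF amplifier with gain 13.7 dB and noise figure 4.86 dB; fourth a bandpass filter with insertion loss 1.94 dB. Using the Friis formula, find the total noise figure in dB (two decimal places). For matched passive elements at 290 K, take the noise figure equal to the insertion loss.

Convert to linear (a loss of L dB is a gain of −L dB): F_i = 10^(NF_i/10), G_i = 10^(G_i,dB/10)
  Stage 1: F_1 = 10^(0.297/10) = 1.071, G_1 = 10^(−0.297/10) = 0.9339
  Stage 2: F_2 = 10^(0.748/10) = 1.188, G_2 = 10^(23.1/10) = 204.2
  Stage 3: F_3 = 10^(4.86/10) = 3.062, G_3 = 10^(13.7/10) = 23.44
  Stage 4: F_4 = 10^(1.94/10) = 1.563, G_4 = 10^(−1.94/10) = 0.6397
Friis cascade:
  F = 1.071 + (1.188 − 1)/0.9339 + (3.062 − 1)/190.7 + (1.563 − 1)/4470 = 1.283
NF = 10 log₁₀(1.283) = 1.08 dB

1.08 dB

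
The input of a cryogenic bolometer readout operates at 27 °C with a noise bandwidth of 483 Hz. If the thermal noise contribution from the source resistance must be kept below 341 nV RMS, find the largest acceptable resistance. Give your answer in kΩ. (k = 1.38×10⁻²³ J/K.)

14.5 kΩ

T = 27 °C + 273.15 = 300.15 K
Johnson–Nyquist: V_n = √(4kTRB) ⇒ R = V_n² / (4kTB)
4kTB = 4 × 1.38×10⁻²³ × 300.15 × 4.83×10² = 8.00×10⁻¹⁸
R = (3.41×10⁻⁷)² / 8.00×10⁻¹⁸ = 1.45×10⁴ Ω = 14.5 kΩ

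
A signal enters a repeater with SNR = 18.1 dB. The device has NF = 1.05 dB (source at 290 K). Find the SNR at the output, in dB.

17.05 dB

By definition F = SNR_in/SNR_out, so in dB: SNR_out = SNR_in − NF
SNR_out = 18.1 − 1.05 = 17.05 dB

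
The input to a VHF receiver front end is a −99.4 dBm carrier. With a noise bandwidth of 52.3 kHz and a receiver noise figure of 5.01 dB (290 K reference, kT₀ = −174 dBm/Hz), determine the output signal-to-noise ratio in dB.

Noise floor: N = −174 + 10 log₁₀(B) + NF
10 log₁₀(5.23×10⁴) = 47.19 dB
N = −174 + 47.19 + 5.01 = −121.80 dBm
SNR = P_sig − N = −99.4 − (−121.80) = 22.40 dB → 22.4 dB

22.4 dB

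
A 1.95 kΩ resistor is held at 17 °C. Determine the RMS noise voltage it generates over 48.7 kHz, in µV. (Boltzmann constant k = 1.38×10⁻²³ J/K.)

T = 17 °C + 273.15 = 290.15 K
V_n = √(4kTRB)
4kTRB = 4 × 1.38×10⁻²³ × 290.15 × 1.95×10³ × 4.87×10⁴ = 1.52×10⁻¹² V²
V_n = √(1.52×10⁻¹²) = 1.23×10⁻⁶ V = 1.23 µV

1.23 µV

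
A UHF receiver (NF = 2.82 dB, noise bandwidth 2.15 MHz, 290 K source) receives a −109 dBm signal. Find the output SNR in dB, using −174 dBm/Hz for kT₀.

−1.1 dB

Noise floor: N = −174 + 10 log₁₀(B) + NF
10 log₁₀(2.15×10⁶) = 63.32 dB
N = −174 + 63.32 + 2.82 = −107.86 dBm
SNR = P_sig − N = −109 − (−107.86) = −1.14 dB → −1.1 dB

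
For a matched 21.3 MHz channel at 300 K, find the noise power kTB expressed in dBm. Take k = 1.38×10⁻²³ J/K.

P_n = kTB = 1.38×10⁻²³ × 300 × 2.13×10⁷ = 8.82×10⁻¹⁴ W
In dBm: 10 log₁₀(8.82×10⁻¹⁴ / 10⁻³) = −100.5 dBm

−100.5 dBm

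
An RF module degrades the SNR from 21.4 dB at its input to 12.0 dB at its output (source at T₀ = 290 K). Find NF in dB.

9.4 dB

NF (dB) = SNR_in(dB) − SNR_out(dB) when the source is at T₀
NF = 21.4 − 12.0 = 9.4 dB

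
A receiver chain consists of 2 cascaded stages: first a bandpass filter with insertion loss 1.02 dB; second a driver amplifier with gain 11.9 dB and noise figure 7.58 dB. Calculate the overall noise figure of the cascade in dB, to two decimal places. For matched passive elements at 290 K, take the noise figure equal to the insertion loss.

Convert to linear (a loss of L dB is a gain of −L dB): F_i = 10^(NF_i/10), G_i = 10^(G_i,dB/10)
  Stage 1: F_1 = 10^(1.02/10) = 1.265, G_1 = 10^(−1.02/10) = 0.7907
  Stage 2: F_2 = 10^(7.58/10) = 5.728, G_2 = 10^(11.9/10) = 15.49
Friis cascade:
  F = 1.265 + (5.728 − 1)/0.7907 = 7.244
NF = 10 log₁₀(7.244) = 8.60 dB

8.60 dB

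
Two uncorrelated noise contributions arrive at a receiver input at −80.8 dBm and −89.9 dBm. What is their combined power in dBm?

−80.3 dBm

Convert to linear, add, convert back:
P₁ = 8.32×10⁻¹² W, P₂ = 1.02×10⁻¹² W
P_tot = 9.34×10⁻¹² W → 10 log₁₀(P_tot / 10⁻³) = −80.3 dBm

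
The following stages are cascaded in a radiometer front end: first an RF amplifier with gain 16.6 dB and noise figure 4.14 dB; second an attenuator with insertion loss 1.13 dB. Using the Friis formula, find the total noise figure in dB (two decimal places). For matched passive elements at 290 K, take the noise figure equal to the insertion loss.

Convert to linear (a loss of L dB is a gain of −L dB): F_i = 10^(NF_i/10), G_i = 10^(G_i,dB/10)
  Stage 1: F_1 = 10^(4.14/10) = 2.594, G_1 = 10^(16.6/10) = 45.71
  Stage 2: F_2 = 10^(1.13/10) = 1.297, G_2 = 10^(−1.13/10) = 0.7709
Friis cascade:
  F = 2.594 + (1.297 − 1)/45.71 = 2.601
NF = 10 log₁₀(2.601) = 4.15 dB

4.15 dB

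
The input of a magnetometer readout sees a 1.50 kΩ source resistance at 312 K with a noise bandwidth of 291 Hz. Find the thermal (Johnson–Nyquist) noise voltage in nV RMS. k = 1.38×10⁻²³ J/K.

V_n = √(4kTRB)
4kTRB = 4 × 1.38×10⁻²³ × 312 × 1.50×10³ × 2.91×10² = 7.52×10⁻¹⁵ V²
V_n = √(7.52×10⁻¹⁵) = 8.67×10⁻⁸ V = 86.7 nV

86.7 nV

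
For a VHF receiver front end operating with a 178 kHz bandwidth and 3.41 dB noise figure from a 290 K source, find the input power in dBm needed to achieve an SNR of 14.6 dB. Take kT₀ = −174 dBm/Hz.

Sensitivity = −174 + 10 log₁₀(B) + NF + SNR_min
= −174 + 52.5 + 3.41 + 14.6
= −103.49 dBm → −103.5 dBm

−103.5 dBm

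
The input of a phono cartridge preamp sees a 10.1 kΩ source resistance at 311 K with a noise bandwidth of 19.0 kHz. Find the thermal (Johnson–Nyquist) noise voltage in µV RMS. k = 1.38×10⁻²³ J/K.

V_n = √(4kTRB)
4kTRB = 4 × 1.38×10⁻²³ × 311 × 1.01×10⁴ × 1.90×10⁴ = 3.29×10⁻¹² V²
V_n = √(3.29×10⁻¹²) = 1.82×10⁻⁶ V = 1.82 µV

1.82 µV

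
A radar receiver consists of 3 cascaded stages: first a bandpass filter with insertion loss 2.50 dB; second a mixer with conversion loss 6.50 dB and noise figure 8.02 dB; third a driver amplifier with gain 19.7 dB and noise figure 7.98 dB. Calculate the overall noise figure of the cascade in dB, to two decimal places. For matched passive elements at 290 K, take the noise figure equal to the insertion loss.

17.26 dB

Convert to linear (a loss of L dB is a gain of −L dB): F_i = 10^(NF_i/10), G_i = 10^(G_i,dB/10)
  Stage 1: F_1 = 10^(2.50/10) = 1.778, G_1 = 10^(−2.50/10) = 0.5623
  Stage 2: F_2 = 10^(8.02/10) = 6.339, G_2 = 10^(−6.50/10) = 0.2239
  Stage 3: F_3 = 10^(7.98/10) = 6.281, G_3 = 10^(19.7/10) = 93.33
Friis cascade:
  F = 1.778 + (6.339 − 1)/0.5623 + (6.281 − 1)/0.1259 = 53.22
NF = 10 log₁₀(53.22) = 17.26 dB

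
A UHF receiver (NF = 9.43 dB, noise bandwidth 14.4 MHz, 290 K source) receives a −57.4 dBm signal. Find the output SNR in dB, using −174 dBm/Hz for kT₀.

Noise floor: N = −174 + 10 log₁₀(B) + NF
10 log₁₀(1.44×10⁷) = 71.58 dB
N = −174 + 71.58 + 9.43 = −92.99 dBm
SNR = P_sig − N = −57.4 − (−92.99) = 35.59 dB → 35.6 dB

35.6 dB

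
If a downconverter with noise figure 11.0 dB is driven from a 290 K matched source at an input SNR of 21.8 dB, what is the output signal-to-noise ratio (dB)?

By definition F = SNR_in/SNR_out, so in dB: SNR_out = SNR_in − NF
SNR_out = 21.8 − 11.0 = 10.8 dB

10.8 dB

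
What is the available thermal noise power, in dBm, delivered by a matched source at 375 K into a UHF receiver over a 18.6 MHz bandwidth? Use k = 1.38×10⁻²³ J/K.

−100.2 dBm

P_n = kTB = 1.38×10⁻²³ × 375 × 1.86×10⁷ = 9.63×10⁻¹⁴ W
In dBm: 10 log₁₀(9.63×10⁻¹⁴ / 10⁻³) = −100.2 dBm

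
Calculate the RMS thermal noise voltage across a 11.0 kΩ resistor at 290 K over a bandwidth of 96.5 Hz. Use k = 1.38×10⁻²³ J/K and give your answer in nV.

V_n = √(4kTRB)
4kTRB = 4 × 1.38×10⁻²³ × 290 × 1.10×10⁴ × 9.65×10¹ = 1.70×10⁻¹⁴ V²
V_n = √(1.70×10⁻¹⁴) = 1.30×10⁻⁷ V = 130 nV

130 nV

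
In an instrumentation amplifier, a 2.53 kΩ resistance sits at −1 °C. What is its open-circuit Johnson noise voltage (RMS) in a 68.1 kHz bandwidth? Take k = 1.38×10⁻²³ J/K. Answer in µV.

1.61 µV

T = −1 °C + 273.15 = 272.15 K
V_n = √(4kTRB)
4kTRB = 4 × 1.38×10⁻²³ × 272.15 × 2.53×10³ × 6.81×10⁴ = 2.59×10⁻¹² V²
V_n = √(2.59×10⁻¹²) = 1.61×10⁻⁶ V = 1.61 µV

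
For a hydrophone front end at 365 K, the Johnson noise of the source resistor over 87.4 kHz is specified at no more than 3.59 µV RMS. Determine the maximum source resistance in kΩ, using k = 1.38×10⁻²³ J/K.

Johnson–Nyquist: V_n = √(4kTRB) ⇒ R = V_n² / (4kTB)
4kTB = 4 × 1.38×10⁻²³ × 365 × 8.74×10⁴ = 1.76×10⁻¹⁵
R = (3.59×10⁻⁶)² / 1.76×10⁻¹⁵ = 7.32×10³ Ω = 7.32 kΩ

7.32 kΩ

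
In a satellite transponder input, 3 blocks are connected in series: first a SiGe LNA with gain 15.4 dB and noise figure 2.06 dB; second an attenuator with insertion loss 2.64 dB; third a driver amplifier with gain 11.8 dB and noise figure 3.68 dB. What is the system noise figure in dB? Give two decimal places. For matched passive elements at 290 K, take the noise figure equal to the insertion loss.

Convert to linear (a loss of L dB is a gain of −L dB): F_i = 10^(NF_i/10), G_i = 10^(G_i,dB/10)
  Stage 1: F_1 = 10^(2.06/10) = 1.607, G_1 = 10^(15.4/10) = 34.67
  Stage 2: F_2 = 10^(2.64/10) = 1.837, G_2 = 10^(−2.64/10) = 0.5445
  Stage 3: F_3 = 10^(3.68/10) = 2.333, G_3 = 10^(11.8/10) = 15.14
Friis cascade:
  F = 1.607 + (1.837 − 1)/34.67 + (2.333 − 1)/18.88 = 1.702
NF = 10 log₁₀(1.702) = 2.31 dB

2.31 dB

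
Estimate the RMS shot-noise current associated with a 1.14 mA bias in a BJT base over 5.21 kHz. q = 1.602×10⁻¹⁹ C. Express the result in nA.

1.38 nA

I_n = √(2qI·B)
2qI·B = 2 × 1.602×10⁻¹⁹ × 1.14×10⁻³ × 5.21×10³ = 1.90×10⁻¹⁸ A²
I_n = √(1.90×10⁻¹⁸) = 1.38×10⁻⁹ A = 1.38 nA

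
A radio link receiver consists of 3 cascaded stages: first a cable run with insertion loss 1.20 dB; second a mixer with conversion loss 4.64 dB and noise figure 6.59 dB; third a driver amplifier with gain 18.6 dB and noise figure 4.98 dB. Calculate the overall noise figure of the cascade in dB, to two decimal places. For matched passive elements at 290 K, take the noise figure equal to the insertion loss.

Convert to linear (a loss of L dB is a gain of −L dB): F_i = 10^(NF_i/10), G_i = 10^(G_i,dB/10)
  Stage 1: F_1 = 10^(1.20/10) = 1.318, G_1 = 10^(−1.20/10) = 0.7586
  Stage 2: F_2 = 10^(6.59/10) = 4.560, G_2 = 10^(−4.64/10) = 0.3436
  Stage 3: F_3 = 10^(4.98/10) = 3.148, G_3 = 10^(18.6/10) = 72.44
Friis cascade:
  F = 1.318 + (4.560 − 1)/0.7586 + (3.148 − 1)/0.2606 = 14.25
NF = 10 log₁₀(14.25) = 11.54 dB

11.54 dB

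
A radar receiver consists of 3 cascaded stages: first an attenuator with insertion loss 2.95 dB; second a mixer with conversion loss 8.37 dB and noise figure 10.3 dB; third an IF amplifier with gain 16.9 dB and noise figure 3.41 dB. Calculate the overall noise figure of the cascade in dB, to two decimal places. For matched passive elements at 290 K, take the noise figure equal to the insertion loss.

15.72 dB

Convert to linear (a loss of L dB is a gain of −L dB): F_i = 10^(NF_i/10), G_i = 10^(G_i,dB/10)
  Stage 1: F_1 = 10^(2.95/10) = 1.972, G_1 = 10^(−2.95/10) = 0.5070
  Stage 2: F_2 = 10^(10.3/10) = 10.72, G_2 = 10^(−8.37/10) = 0.1455
  Stage 3: F_3 = 10^(3.41/10) = 2.193, G_3 = 10^(16.9/10) = 48.98
Friis cascade:
  F = 1.972 + (10.72 − 1)/0.5070 + (2.193 − 1)/0.07379 = 37.30
NF = 10 log₁₀(37.30) = 15.72 dB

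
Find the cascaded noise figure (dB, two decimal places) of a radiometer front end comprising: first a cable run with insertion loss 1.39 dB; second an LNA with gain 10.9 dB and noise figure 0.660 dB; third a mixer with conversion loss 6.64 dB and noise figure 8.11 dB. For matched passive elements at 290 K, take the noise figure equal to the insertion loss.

Convert to linear (a loss of L dB is a gain of −L dB): F_i = 10^(NF_i/10), G_i = 10^(G_i,dB/10)
  Stage 1: F_1 = 10^(1.39/10) = 1.377, G_1 = 10^(−1.39/10) = 0.7261
  Stage 2: F_2 = 10^(0.660/10) = 1.164, G_2 = 10^(10.9/10) = 12.30
  Stage 3: F_3 = 10^(8.11/10) = 6.471, G_3 = 10^(−6.64/10) = 0.2168
Friis cascade:
  F = 1.377 + (1.164 − 1)/0.7261 + (6.471 − 1)/8.933 = 2.216
NF = 10 log₁₀(2.216) = 3.46 dB

3.46 dB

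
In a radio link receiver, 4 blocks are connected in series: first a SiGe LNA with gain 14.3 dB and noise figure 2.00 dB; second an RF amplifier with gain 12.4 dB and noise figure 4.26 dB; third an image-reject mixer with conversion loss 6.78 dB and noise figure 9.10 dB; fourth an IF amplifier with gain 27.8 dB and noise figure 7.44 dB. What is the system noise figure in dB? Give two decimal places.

Convert to linear (a loss of L dB is a gain of −L dB): F_i = 10^(NF_i/10), G_i = 10^(G_i,dB/10)
  Stage 1: F_1 = 10^(2.00/10) = 1.585, G_1 = 10^(14.3/10) = 26.92
  Stage 2: F_2 = 10^(4.26/10) = 2.667, G_2 = 10^(12.4/10) = 17.38
  Stage 3: F_3 = 10^(9.10/10) = 8.128, G_3 = 10^(−6.78/10) = 0.2099
  Stage 4: F_4 = 10^(7.44/10) = 5.546, G_4 = 10^(27.8/10) = 602.6
Friis cascade:
  F = 1.585 + (2.667 − 1)/26.92 + (8.128 − 1)/467.7 + (5.546 − 1)/98.17 = 1.708
NF = 10 log₁₀(1.708) = 2.33 dB

2.33 dB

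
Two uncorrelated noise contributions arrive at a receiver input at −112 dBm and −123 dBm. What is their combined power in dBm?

−111.7 dBm

Convert to linear, add, convert back:
P₁ = 6.31×10⁻¹⁵ W, P₂ = 5.01×10⁻¹⁶ W
P_tot = 6.81×10⁻¹⁵ W → 10 log₁₀(P_tot / 10⁻³) = −111.7 dBm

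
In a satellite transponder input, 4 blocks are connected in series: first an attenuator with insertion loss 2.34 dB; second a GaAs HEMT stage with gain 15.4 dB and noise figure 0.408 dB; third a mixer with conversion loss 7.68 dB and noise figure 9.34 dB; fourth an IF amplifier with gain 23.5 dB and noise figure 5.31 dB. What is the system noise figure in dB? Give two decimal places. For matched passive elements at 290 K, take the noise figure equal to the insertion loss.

4.70 dB

Convert to linear (a loss of L dB is a gain of −L dB): F_i = 10^(NF_i/10), G_i = 10^(G_i,dB/10)
  Stage 1: F_1 = 10^(2.34/10) = 1.714, G_1 = 10^(−2.34/10) = 0.5834
  Stage 2: F_2 = 10^(0.408/10) = 1.098, G_2 = 10^(15.4/10) = 34.67
  Stage 3: F_3 = 10^(9.34/10) = 8.590, G_3 = 10^(−7.68/10) = 0.1706
  Stage 4: F_4 = 10^(5.31/10) = 3.396, G_4 = 10^(23.5/10) = 223.9
Friis cascade:
  F = 1.714 + (1.098 − 1)/0.5834 + (8.590 − 1)/20.23 + (3.396 − 1)/3.451 = 2.952
NF = 10 log₁₀(2.952) = 4.70 dB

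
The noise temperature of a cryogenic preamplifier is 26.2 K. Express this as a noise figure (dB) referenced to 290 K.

0.376 dB

F = 1 + T_e/T₀ = 1 + 26.2/290 = 1.09034
NF = 10 log₁₀(1.09034) = 0.376 dB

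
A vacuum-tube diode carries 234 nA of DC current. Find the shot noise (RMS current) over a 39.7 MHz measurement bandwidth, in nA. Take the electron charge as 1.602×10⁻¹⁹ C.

1.73 nA

I_n = √(2qI·B)
2qI·B = 2 × 1.602×10⁻¹⁹ × 2.34×10⁻⁷ × 3.97×10⁷ = 2.98×10⁻¹⁸ A²
I_n = √(2.98×10⁻¹⁸) = 1.73×10⁻⁹ A = 1.73 nA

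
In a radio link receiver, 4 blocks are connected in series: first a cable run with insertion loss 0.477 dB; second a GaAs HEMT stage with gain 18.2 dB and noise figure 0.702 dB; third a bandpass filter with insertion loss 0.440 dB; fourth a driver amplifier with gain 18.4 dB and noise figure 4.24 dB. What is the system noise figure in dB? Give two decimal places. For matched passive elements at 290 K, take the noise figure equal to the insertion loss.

1.29 dB

Convert to linear (a loss of L dB is a gain of −L dB): F_i = 10^(NF_i/10), G_i = 10^(G_i,dB/10)
  Stage 1: F_1 = 10^(0.477/10) = 1.116, G_1 = 10^(−0.477/10) = 0.8960
  Stage 2: F_2 = 10^(0.702/10) = 1.175, G_2 = 10^(18.2/10) = 66.07
  Stage 3: F_3 = 10^(0.440/10) = 1.107, G_3 = 10^(−0.440/10) = 0.9036
  Stage 4: F_4 = 10^(4.24/10) = 2.655, G_4 = 10^(18.4/10) = 69.18
Friis cascade:
  F = 1.116 + (1.175 − 1)/0.8960 + (1.107 − 1)/59.20 + (2.655 − 1)/53.49 = 1.345
NF = 10 log₁₀(1.345) = 1.29 dB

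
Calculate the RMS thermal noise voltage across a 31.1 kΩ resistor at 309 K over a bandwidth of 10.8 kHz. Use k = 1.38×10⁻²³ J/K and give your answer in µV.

V_n = √(4kTRB)
4kTRB = 4 × 1.38×10⁻²³ × 309 × 3.11×10⁴ × 1.08×10⁴ = 5.73×10⁻¹² V²
V_n = √(5.73×10⁻¹²) = 2.39×10⁻⁶ V = 2.39 µV

2.39 µV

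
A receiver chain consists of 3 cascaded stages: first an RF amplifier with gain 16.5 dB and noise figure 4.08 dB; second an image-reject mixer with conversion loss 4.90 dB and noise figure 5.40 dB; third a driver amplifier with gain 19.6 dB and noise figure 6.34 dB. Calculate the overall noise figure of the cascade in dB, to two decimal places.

Convert to linear (a loss of L dB is a gain of −L dB): F_i = 10^(NF_i/10), G_i = 10^(G_i,dB/10)
  Stage 1: F_1 = 10^(4.08/10) = 2.559, G_1 = 10^(16.5/10) = 44.67
  Stage 2: F_2 = 10^(5.40/10) = 3.467, G_2 = 10^(−4.90/10) = 0.3236
  Stage 3: F_3 = 10^(6.34/10) = 4.305, G_3 = 10^(19.6/10) = 91.20
Friis cascade:
  F = 2.559 + (3.467 − 1)/44.67 + (4.305 − 1)/14.45 = 2.842
NF = 10 log₁₀(2.842) = 4.54 dB

4.54 dB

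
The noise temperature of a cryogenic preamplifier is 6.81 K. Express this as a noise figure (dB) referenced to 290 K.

0.101 dB

F = 1 + T_e/T₀ = 1 + 6.81/290 = 1.02348
NF = 10 log₁₀(1.02348) = 0.101 dB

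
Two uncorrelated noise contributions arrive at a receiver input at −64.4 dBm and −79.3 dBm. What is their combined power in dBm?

−64.3 dBm

Convert to linear, add, convert back:
P₁ = 3.63×10⁻¹⁰ W, P₂ = 1.17×10⁻¹¹ W
P_tot = 3.75×10⁻¹⁰ W → 10 log₁₀(P_tot / 10⁻³) = −64.3 dBm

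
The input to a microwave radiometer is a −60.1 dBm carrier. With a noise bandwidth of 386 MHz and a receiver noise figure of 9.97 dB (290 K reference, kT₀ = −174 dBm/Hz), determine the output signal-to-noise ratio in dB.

18.1 dB

Noise floor: N = −174 + 10 log₁₀(B) + NF
10 log₁₀(3.86×10⁸) = 85.87 dB
N = −174 + 85.87 + 9.97 = −78.16 dBm
SNR = P_sig − N = −60.1 − (−78.16) = 18.06 dB → 18.1 dB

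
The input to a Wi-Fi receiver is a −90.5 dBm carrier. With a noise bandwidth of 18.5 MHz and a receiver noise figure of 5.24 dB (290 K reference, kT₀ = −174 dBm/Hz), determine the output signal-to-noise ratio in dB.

Noise floor: N = −174 + 10 log₁₀(B) + NF
10 log₁₀(1.85×10⁷) = 72.67 dB
N = −174 + 72.67 + 5.24 = −96.09 dBm
SNR = P_sig − N = −90.5 − (−96.09) = 5.59 dB → 5.6 dB

5.6 dB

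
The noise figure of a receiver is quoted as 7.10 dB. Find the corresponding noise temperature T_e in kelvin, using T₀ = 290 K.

1197 K

F = 10^(7.10/10) = 5.12861
T_e = (F − 1)·T₀ = (5.12861 − 1) × 290 = 1197 K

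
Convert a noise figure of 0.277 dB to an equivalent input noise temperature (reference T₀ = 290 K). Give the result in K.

F = 10^(0.277/10) = 1.06586
T_e = (F − 1)·T₀ = (1.06586 − 1) × 290 = 19.1 K

19.1 K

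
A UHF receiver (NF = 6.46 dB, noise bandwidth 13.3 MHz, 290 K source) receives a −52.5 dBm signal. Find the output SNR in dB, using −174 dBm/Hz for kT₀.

43.8 dB

Noise floor: N = −174 + 10 log₁₀(B) + NF
10 log₁₀(1.33×10⁷) = 71.24 dB
N = −174 + 71.24 + 6.46 = −96.30 dBm
SNR = P_sig − N = −52.5 − (−96.30) = 43.80 dB → 43.8 dB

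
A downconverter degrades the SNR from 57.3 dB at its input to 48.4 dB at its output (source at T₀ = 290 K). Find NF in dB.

8.9 dB

NF (dB) = SNR_in(dB) − SNR_out(dB) when the source is at T₀
NF = 57.3 − 48.4 = 8.9 dB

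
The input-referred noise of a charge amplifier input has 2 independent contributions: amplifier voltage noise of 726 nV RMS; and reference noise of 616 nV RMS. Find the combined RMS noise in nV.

952 nV

Uncorrelated sources add in power (mean-square): V_tot = √(ΣV_i²)
V_tot = √[(7.26×10⁻⁷)² + (6.16×10⁻⁷)²] = 9.52×10⁻⁷ V = 952 nV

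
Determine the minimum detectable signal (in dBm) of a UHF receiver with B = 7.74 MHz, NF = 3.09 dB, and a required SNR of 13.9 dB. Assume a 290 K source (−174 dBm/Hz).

Sensitivity = −174 + 10 log₁₀(B) + NF + SNR_min
= −174 + 68.89 + 3.09 + 13.9
= −88.12 dBm → −88.1 dBm

−88.1 dBm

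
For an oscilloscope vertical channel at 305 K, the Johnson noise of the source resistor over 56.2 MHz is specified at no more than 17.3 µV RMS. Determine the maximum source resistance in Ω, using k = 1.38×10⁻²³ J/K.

316 Ω

Johnson–Nyquist: V_n = √(4kTRB) ⇒ R = V_n² / (4kTB)
4kTB = 4 × 1.38×10⁻²³ × 305 × 5.62×10⁷ = 9.46×10⁻¹³
R = (1.73×10⁻⁵)² / 9.46×10⁻¹³ = 3.16×10² Ω = 316 Ω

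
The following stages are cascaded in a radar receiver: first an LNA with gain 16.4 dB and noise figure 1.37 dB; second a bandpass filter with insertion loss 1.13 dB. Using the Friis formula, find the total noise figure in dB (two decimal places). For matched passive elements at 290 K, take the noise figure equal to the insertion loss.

Convert to linear (a loss of L dB is a gain of −L dB): F_i = 10^(NF_i/10), G_i = 10^(G_i,dB/10)
  Stage 1: F_1 = 10^(1.37/10) = 1.371, G_1 = 10^(16.4/10) = 43.65
  Stage 2: F_2 = 10^(1.13/10) = 1.297, G_2 = 10^(−1.13/10) = 0.7709
Friis cascade:
  F = 1.371 + (1.297 − 1)/43.65 = 1.378
NF = 10 log₁₀(1.378) = 1.39 dB

1.39 dB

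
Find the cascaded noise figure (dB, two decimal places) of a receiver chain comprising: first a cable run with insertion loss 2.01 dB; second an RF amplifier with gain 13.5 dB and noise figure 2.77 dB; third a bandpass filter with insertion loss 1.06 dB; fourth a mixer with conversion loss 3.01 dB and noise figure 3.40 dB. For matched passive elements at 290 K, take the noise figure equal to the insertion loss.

Convert to linear (a loss of L dB is a gain of −L dB): F_i = 10^(NF_i/10), G_i = 10^(G_i,dB/10)
  Stage 1: F_1 = 10^(2.01/10) = 1.589, G_1 = 10^(−2.01/10) = 0.6295
  Stage 2: F_2 = 10^(2.77/10) = 1.892, G_2 = 10^(13.5/10) = 22.39
  Stage 3: F_3 = 10^(1.06/10) = 1.276, G_3 = 10^(−1.06/10) = 0.7834
  Stage 4: F_4 = 10^(3.40/10) = 2.188, G_4 = 10^(−3.01/10) = 0.5000
Friis cascade:
  F = 1.589 + (1.892 − 1)/0.6295 + (1.276 − 1)/14.09 + (2.188 − 1)/11.04 = 3.133
NF = 10 log₁₀(3.133) = 4.96 dB

4.96 dB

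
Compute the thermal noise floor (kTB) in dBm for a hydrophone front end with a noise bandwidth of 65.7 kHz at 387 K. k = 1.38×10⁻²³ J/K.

−124.5 dBm

P_n = kTB = 1.38×10⁻²³ × 387 × 6.57×10⁴ = 3.51×10⁻¹⁶ W
In dBm: 10 log₁₀(3.51×10⁻¹⁶ / 10⁻³) = −124.5 dBm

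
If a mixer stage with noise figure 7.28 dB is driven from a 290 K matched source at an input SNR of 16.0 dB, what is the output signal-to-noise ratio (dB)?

By definition F = SNR_in/SNR_out, so in dB: SNR_out = SNR_in − NF
SNR_out = 16.0 − 7.28 = 8.72 dB

8.72 dB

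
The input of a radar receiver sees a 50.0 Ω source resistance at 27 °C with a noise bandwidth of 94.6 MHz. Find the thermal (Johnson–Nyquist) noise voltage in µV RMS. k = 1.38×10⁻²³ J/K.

8.85 µV

T = 27 °C + 273.15 = 300.15 K
V_n = √(4kTRB)
4kTRB = 4 × 1.38×10⁻²³ × 300.15 × 5.00×10¹ × 9.46×10⁷ = 7.84×10⁻¹¹ V²
V_n = √(7.84×10⁻¹¹) = 8.85×10⁻⁶ V = 8.85 µV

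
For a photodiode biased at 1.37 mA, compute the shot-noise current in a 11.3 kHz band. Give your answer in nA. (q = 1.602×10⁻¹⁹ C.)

2.23 nA

I_n = √(2qI·B)
2qI·B = 2 × 1.602×10⁻¹⁹ × 1.37×10⁻³ × 1.13×10⁴ = 4.96×10⁻¹⁸ A²
I_n = √(4.96×10⁻¹⁸) = 2.23×10⁻⁹ A = 2.23 nA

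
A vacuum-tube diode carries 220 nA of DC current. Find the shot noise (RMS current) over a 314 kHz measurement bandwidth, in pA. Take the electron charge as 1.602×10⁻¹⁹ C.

149 pA

I_n = √(2qI·B)
2qI·B = 2 × 1.602×10⁻¹⁹ × 2.20×10⁻⁷ × 3.14×10⁵ = 2.21×10⁻²⁰ A²
I_n = √(2.21×10⁻²⁰) = 1.49×10⁻¹⁰ A = 149 pA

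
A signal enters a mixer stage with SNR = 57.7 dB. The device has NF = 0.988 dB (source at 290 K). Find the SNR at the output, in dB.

56.712 dB

By definition F = SNR_in/SNR_out, so in dB: SNR_out = SNR_in − NF
SNR_out = 57.7 − 0.988 = 56.712 dB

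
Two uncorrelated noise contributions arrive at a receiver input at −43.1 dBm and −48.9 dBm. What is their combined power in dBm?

Convert to linear, add, convert back:
P₁ = 4.90×10⁻⁸ W, P₂ = 1.29×10⁻⁸ W
P_tot = 6.19×10⁻⁸ W → 10 log₁₀(P_tot / 10⁻³) = −42.1 dBm

−42.1 dBm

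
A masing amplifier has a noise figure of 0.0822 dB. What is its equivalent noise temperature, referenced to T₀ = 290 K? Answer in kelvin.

F = 10^(0.0822/10) = 1.01911
T_e = (F − 1)·T₀ = (1.01911 − 1) × 290 = 5.54 K

5.54 K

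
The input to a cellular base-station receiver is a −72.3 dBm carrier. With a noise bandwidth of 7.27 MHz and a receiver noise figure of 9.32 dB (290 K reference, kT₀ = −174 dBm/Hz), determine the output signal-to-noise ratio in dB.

Noise floor: N = −174 + 10 log₁₀(B) + NF
10 log₁₀(7.27×10⁶) = 68.62 dB
N = −174 + 68.62 + 9.32 = −96.06 dBm
SNR = P_sig − N = −72.3 − (−96.06) = 23.76 dB → 23.8 dB

23.8 dB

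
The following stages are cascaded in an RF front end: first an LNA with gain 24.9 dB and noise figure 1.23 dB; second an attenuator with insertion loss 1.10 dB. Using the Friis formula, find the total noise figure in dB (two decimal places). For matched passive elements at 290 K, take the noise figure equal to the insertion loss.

Convert to linear (a loss of L dB is a gain of −L dB): F_i = 10^(NF_i/10), G_i = 10^(G_i,dB/10)
  Stage 1: F_1 = 10^(1.23/10) = 1.327, G_1 = 10^(24.9/10) = 309.0
  Stage 2: F_2 = 10^(1.10/10) = 1.288, G_2 = 10^(−1.10/10) = 0.7762
Friis cascade:
  F = 1.327 + (1.288 − 1)/309.0 = 1.328
NF = 10 log₁₀(1.328) = 1.23 dB

1.23 dB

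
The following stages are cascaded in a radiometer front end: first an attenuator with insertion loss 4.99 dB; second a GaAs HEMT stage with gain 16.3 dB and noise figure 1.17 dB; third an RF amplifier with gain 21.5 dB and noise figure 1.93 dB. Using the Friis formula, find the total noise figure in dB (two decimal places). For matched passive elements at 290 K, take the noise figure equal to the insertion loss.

6.20 dB

Convert to linear (a loss of L dB is a gain of −L dB): F_i = 10^(NF_i/10), G_i = 10^(G_i,dB/10)
  Stage 1: F_1 = 10^(4.99/10) = 3.155, G_1 = 10^(−4.99/10) = 0.3170
  Stage 2: F_2 = 10^(1.17/10) = 1.309, G_2 = 10^(16.3/10) = 42.66
  Stage 3: F_3 = 10^(1.93/10) = 1.560, G_3 = 10^(21.5/10) = 141.3
Friis cascade:
  F = 3.155 + (1.309 − 1)/0.3170 + (1.560 − 1)/13.52 = 4.172
NF = 10 log₁₀(4.172) = 6.20 dB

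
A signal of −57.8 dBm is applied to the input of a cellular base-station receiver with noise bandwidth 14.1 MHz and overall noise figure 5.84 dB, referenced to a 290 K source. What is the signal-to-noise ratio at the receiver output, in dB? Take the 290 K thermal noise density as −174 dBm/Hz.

38.9 dB

Noise floor: N = −174 + 10 log₁₀(B) + NF
10 log₁₀(1.41×10⁷) = 71.49 dB
N = −174 + 71.49 + 5.84 = −96.67 dBm
SNR = P_sig − N = −57.8 − (−96.67) = 38.87 dB → 38.9 dB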